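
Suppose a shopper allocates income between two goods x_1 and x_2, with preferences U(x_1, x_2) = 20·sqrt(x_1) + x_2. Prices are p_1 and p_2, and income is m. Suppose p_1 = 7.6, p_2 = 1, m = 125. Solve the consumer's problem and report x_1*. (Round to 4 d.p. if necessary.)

Solve: √x_1 = 10·p_2/p_1, so x_1*(p_1,p_2) = (10·p_2/p_1)², and x_2* = (m − p_1·x_1*)/p_2.
Plugging in: x_1* = (10·1/7.6)² = 1.7313.

x_1* = 1.7313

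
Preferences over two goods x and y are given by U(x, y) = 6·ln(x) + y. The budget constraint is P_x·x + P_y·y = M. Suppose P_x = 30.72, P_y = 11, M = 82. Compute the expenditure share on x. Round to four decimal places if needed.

share on x = 0.8049

Set MRS = P_x/P_y: (6/x)/1 = P_x/P_y.
So x*(P_x,P_y) = 6·P_y/P_x, independent of income; and y* = (M − 6·P_y)/P_y.
At the given prices: x* = 6·11/30.72 = 2.1484, and y* = 1.4545.
Expenditure on x: 30.72·2.1484 = 66; share = 0.8049.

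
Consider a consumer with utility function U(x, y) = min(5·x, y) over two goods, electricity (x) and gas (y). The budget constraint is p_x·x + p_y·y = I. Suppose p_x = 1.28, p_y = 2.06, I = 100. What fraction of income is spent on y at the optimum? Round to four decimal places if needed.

Leontief preferences: the optimum is at the kink where x/1 = y/5, i.e. y = 5·x.
Budget: p_x·x + p_y·5·x = I, so (p_x + 5·p_y)·x = I.
Demand: x*(p_x,p_y,I) = I/(p_x + 5·p_y), y* = 5·I/(p_x + 5·p_y).
Here 1.28 + 5·2.06 = 11.58, giving x* = 8.6356 and y* = 43.1779.
Expenditure on y: 2.06·43.1779 = 88.9465; share = 0.8895.

share on y = 0.8895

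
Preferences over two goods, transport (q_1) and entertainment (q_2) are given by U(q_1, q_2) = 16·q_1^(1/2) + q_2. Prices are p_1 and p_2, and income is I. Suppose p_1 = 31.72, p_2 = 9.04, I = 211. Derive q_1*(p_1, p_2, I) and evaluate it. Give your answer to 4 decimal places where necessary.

q_1* = 5.1982

Thus q_1* = (8·p_2/p_1)² — independent of I — with the rest of income spent on q_2.
Plugging in: q_1* = (8·9.04/31.72)² = 5.1982.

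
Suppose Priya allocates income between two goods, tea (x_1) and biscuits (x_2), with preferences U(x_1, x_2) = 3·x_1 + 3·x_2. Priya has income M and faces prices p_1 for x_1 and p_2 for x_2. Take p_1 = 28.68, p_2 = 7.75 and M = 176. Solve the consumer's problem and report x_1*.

x_1* = 0

Perfect substitutes: compare marginal utility per dollar. 3/p_1 vs 3/p_2 → 0.1046 vs 0.3871.
x_2 gives more utility per dollar, so spend all income on x_2: x_2* = M/p_2, x_1* = 0.
Numerically: x_1* = 0, x_2* = 22.7097.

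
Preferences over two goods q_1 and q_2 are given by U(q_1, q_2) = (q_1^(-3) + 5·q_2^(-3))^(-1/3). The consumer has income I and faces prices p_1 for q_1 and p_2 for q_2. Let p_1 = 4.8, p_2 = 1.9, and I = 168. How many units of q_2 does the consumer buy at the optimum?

From the CES first-order condition, (1/5)·(q_2/q_1)^(4) = p_1/p_2.
Hence q_2/q_1 = (5·p_1/p_2)^(1/(4)), i.e. raised to the 0.25 power.
Substitute q_2 = (q_2/q_1)·q_1 into the budget: q_1* = I/(p_1 + p_2·(q_2/q_1)).
Numerically q_2/q_1 = 1.88523, so q_1* = 168/(4.8 + 1.9·1.88523) = 20.0431 and q_2* = 1.88523·20.0431 = 37.7859.

q_2* = 37.7859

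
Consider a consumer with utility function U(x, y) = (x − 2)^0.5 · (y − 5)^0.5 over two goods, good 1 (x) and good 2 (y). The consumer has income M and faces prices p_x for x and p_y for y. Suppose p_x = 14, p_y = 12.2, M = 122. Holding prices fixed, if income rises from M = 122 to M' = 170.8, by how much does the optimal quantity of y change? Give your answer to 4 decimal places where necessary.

Δy* = 2

Let x' = x−2, y' = y−5. MRS = y'/x' = p_x/p_y.
Substituting into the budget: x* = 2 + 0.5·(M − 2·p_x − 5·p_y)/p_x, and y* = 5 + 0.5·(…)/p_y.
Discretionary income = 122 − 2·14 − 5·12.2 = 33; y* = 5 + 0.5·33/12.2 = 6.3525.
At M' = 170.8: y* = 8.3525. Change: 8.3525 − 6.3525 = 2.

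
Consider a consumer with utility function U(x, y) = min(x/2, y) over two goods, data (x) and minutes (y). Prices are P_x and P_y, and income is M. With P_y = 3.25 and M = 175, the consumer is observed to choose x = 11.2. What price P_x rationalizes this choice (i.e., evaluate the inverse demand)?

With perfect complements, no substitution: consume in ratio x:y = 2:1.
Budget: P_x·x + P_y·(1/2)·x = M, so (2·P_x + P_y)·x = 2·M.
Demand: x*(P_x,P_y,M) = 2·M/(2·P_x + P_y), y* = M/(2·P_x + P_y).
Set x* = 11.2 in the demand function and solve for P_x: P_x = 14.

P_x = 14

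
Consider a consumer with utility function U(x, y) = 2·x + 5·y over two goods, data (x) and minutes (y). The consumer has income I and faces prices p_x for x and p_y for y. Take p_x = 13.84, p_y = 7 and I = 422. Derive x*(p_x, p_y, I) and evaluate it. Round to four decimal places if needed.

x* = 0

Linear utility — the consumer picks whichever good has higher MU/price: 2/13.84 = 0.1445 vs 5/7 = 0.7143.
y gives more utility per dollar, so spend all income on y: y* = I/p_y, x* = 0.
Numerically: x* = 0, y* = 60.2857.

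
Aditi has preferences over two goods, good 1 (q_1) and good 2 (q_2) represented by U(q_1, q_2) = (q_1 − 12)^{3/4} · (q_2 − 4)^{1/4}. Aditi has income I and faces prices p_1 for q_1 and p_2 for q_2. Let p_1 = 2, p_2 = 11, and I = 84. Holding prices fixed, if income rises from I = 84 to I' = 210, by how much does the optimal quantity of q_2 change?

Δq_2* = 2.8636

Let q_1' = q_1−12, q_2' = q_2−4. MRS = 3·q_2'/q_1' = p_1/p_2.
After buying the subsistence bundle (12, 4), a share 0.75 of the remaining income goes to q_1: q_1* = 12 + 0.75·(I − 12p_1 − 4p_2)/p_1.
Discretionary income = 84 − 12·2 − 4·11 = 16; q_2* = 4 + 0.25·16/11 = 4.3636.
At I' = 210: q_2* = 7.2273. Change: 7.2273 − 4.3636 = 2.8636.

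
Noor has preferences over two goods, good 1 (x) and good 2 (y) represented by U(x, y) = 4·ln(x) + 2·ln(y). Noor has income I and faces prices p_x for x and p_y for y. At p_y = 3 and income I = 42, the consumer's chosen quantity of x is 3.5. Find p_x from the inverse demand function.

MU_x/MU_y = (4·y)/(2·x); tangency sets this equal to p_x/p_y.
So 4·p_y·y = 2·p_x·x; combined with the budget, a share 2/3 of income goes to x.
Demand: x*(p_x,p_y,I) = 2/3·I/p_x and y* = 1/3·I/p_y.
Set x* = 3.5 in the demand function and solve for p_x: p_x = 8.

p_x = 8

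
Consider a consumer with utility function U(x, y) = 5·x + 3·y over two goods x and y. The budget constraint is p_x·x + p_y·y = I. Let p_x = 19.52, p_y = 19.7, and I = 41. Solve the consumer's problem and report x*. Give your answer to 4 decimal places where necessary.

x* = 2.1004

Linear utility — the consumer picks whichever good has higher MU/price: 5/19.52 = 0.2561 vs 3/19.7 = 0.1523.
x gives more utility per dollar, so spend all income on x: x* = I/p_x, y* = 0.
Numerically: x* = 2.1004, y* = 0.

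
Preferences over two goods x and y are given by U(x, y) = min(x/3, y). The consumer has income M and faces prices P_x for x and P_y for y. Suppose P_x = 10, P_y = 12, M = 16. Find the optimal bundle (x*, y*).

x* = 1.1429, y* = 0.381

Leontief preferences: the optimum is at the kink where x/3 = y/1, i.e. y = (1/3)·x.
Budget: P_x·x + P_y·(1/3)·x = M, so (3·P_x + P_y)·x = 3·M.
Demand: x*(P_x,P_y,M) = 3·M/(3·P_x + P_y), y* = M/(3·P_x + P_y).
Here 3·10 + 12 = 42, giving x* = 1.1429 and y* = 0.381.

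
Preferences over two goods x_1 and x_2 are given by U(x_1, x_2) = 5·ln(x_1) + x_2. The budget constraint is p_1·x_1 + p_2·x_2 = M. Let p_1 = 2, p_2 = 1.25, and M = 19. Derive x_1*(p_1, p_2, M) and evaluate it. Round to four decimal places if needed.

MU_x_1 = 5/x_1, MU_x_2 = 1. Tangency: 5/x_1 = p_1/p_2.
So x_1*(p_1,p_2) = 5·p_2/p_1, independent of income; and x_2* = (M − 5·p_2)/p_2.
At the given prices: x_1* = 5·1.25/2 = 3.125.

x_1* = 3.125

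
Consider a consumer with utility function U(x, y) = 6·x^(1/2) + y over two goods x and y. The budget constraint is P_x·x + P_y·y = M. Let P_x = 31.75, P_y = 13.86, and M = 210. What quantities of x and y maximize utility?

Utility is quasi-linear in y; the FOC for x is 3/√x = P_x/P_y.
Thus x* = (3·P_y/P_x)² — independent of M — with the rest of income spent on y.
Plugging in: x* = (3·13.86/31.75)² = 1.7151, y* = 11.2227.

x* = 1.7151, y* = 11.2227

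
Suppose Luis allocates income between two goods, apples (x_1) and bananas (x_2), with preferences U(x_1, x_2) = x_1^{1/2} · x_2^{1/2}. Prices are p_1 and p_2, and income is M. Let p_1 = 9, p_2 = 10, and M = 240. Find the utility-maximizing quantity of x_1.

x_1* = 13.3333

The MRS is x_2/x_1. Set MRS = p_1/p_2.
Rearranging, p_2·x_2 = p_1·x_1. Substituting into the budget gives p_1·x_1·(1 + 1) = M.
Demand: x_1*(p_1,p_2,M) = 0.5·M/p_1 and x_2* = 0.5·M/p_2.
At p_1=9, p_2=10, M=240: x_1* = 0.5·240/9 = 13.3333.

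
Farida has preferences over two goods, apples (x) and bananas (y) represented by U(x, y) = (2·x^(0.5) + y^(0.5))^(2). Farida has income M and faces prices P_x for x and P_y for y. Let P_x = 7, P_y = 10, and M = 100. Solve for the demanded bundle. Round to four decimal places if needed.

x* = 12.1581, y* = 1.4894

MRS = MU_x/MU_y = 2·(y/x)^(0.5). Set equal to P_x/P_y.
Solve for the ratio: y/x = [(1/2)·P_x/P_y]^(2).
Substitute y = (y/x)·x into the budget: x* = M/(P_x + P_y·(y/x)).
Numerically y/x = 0.1225, so x* = 100/(7 + 10·0.1225) = 12.1581 and y* = 0.1225·12.1581 = 1.4894.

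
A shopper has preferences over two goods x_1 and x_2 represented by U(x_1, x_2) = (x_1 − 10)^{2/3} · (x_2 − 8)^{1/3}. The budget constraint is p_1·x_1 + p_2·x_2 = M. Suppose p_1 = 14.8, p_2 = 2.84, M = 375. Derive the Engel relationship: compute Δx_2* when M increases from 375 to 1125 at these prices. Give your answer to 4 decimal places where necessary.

Let x_1' = x_1−10, x_2' = x_2−8. MRS = 2·x_2'/x_1' = p_1/p_2.
After buying the subsistence bundle (10, 8), a share 2/3 of the remaining income goes to x_1: x_1* = 10 + 2/3·(M − 10p_1 − 8p_2)/p_1.
Discretionary income = 375 − 10·14.8 − 8·2.84 = 204.28; x_2* = 8 + 1/3·204.28/2.84 = 31.9765.
At M' = 1125: x_2* = 120.0047. Change: 120.0047 − 31.9765 = 88.0282.

Δx_2* = 88.0282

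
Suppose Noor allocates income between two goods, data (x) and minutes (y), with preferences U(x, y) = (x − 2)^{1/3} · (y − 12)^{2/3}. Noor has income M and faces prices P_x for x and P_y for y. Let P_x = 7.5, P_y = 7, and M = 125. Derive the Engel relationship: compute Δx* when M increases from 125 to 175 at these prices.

Δx* = 2.2222

MRS = (1/2)·(y−12)/(x−2). Tangency with P_x/P_y gives y−12 = 2·(P_x/P_y)·(x−2).
After buying the subsistence bundle (2, 12), a share 1/3 of the remaining income goes to x: x* = 2 + 1/3·(M − 2P_x − 12P_y)/P_x.
Discretionary income = 125 − 2·7.5 − 12·7 = 26; x* = 2 + 1/3·26/7.5 = 3.1556.
At M' = 175: x* = 5.3778. Change: 5.3778 − 3.1556 = 2.2222.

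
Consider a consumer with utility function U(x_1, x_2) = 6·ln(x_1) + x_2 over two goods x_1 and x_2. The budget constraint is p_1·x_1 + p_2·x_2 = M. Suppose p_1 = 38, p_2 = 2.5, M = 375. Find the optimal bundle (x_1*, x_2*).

So x_1*(p_1,p_2) = 6·p_2/p_1, independent of income; and x_2* = (M − 6·p_2)/p_2.
At the given prices: x_1* = 6·2.5/38 = 0.3947, and x_2* = 144.

x_1* = 0.3947, x_2* = 144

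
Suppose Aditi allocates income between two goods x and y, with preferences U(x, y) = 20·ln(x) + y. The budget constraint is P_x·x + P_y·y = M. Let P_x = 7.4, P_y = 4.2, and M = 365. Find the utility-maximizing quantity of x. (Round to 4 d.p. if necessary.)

Set MRS = P_x/P_y: (20/x)/1 = P_x/P_y.
So x*(P_x,P_y) = 20·P_y/P_x, independent of income; and y* = (M − 20·P_y)/P_y.
At the given prices: x* = 20·4.2/7.4 = 11.3514.

x* = 11.3514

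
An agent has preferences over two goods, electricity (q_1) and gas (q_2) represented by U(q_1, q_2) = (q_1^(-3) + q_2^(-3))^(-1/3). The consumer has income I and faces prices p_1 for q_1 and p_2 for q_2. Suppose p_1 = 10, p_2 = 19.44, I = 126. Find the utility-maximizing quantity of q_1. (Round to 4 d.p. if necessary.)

From the CES first-order condition, (q_2/q_1)^(4) = p_1/p_2.
Solve for the ratio: q_2/q_1 = [p_1/p_2]^(0.25).
With the ratio pinned down, the budget gives q_1* = I/(p_1 + p_2·(q_2/q_1)) and q_2* = (q_2/q_1)·q_1*.
Numerically q_2/q_1 = 0.846888, so q_1* = 126/(10 + 19.44·0.846888) = 4.7613.

q_1* = 4.7613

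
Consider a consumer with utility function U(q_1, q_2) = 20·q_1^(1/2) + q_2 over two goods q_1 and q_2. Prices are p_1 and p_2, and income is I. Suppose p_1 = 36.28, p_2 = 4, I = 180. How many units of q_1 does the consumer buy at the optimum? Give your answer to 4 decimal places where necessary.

Set MRS = p_1/p_2: 10·q_1^(−1/2) = p_1/p_2.
Thus q_1* = (10·p_2/p_1)² — independent of I — with the rest of income spent on q_2.
Plugging in: q_1* = (10·4/36.28)² = 1.2156.

q_1* = 1.2156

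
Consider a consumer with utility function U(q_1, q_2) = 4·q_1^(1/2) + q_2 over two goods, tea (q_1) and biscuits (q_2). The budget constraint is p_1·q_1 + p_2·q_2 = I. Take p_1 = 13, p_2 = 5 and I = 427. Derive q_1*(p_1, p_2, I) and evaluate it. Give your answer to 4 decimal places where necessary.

q_1* = 0.5917

MU_q_1 = 2/√q_1, MU_q_2 = 1. Tangency: 2/√q_1 = p_1/p_2.
Solve: √q_1 = 2·p_2/p_1, so q_1*(p_1,p_2) = (2·p_2/p_1)², and q_2* = (I − p_1·q_1*)/p_2.
Plugging in: q_1* = (2·5/13)² = 0.5917.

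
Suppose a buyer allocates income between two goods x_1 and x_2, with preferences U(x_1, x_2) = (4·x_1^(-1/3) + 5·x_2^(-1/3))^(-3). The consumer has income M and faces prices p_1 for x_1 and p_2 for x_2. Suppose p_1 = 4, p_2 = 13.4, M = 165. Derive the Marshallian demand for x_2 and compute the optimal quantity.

x_2* = 7.5763

MRS = MU_x_1/MU_x_2 = (4/5)·(x_2/x_1)^(4/3). Set equal to p_1/p_2.
Hence x_2/x_1 = ((5/4)·p_1/p_2)^(1/(4/3)), i.e. raised to the 0.75 power.
Substitute x_2 = (x_2/x_1)·x_1 into the budget: x_1* = M/(p_1 + p_2·(x_2/x_1)).
Numerically x_2/x_1 = 0.477418, so x_1* = 165/(4 + 13.4·0.477418) = 15.8693 and x_2* = 0.477418·15.8693 = 7.5763.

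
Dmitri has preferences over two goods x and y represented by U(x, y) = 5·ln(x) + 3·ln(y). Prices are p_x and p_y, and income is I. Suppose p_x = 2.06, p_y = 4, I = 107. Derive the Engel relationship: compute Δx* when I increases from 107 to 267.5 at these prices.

Δx* = 48.6954

MU_x/MU_y = (5·y)/(3·x); tangency sets this equal to p_x/p_y.
Rearranging, p_y·y = (3/5)·p_x·x. Substituting into the budget gives p_x·x·(1 + (3/5)) = I.
Demand: x*(p_x,p_y,I) = 0.625·I/p_x and y* = 0.375·I/p_y.
At p_x=2.06, p_y=4, I=107: x* = 0.625·107/2.06 = 32.4636.
At I' = 267.5: x* = 81.159. Change: 81.159 − 32.4636 = 48.6954.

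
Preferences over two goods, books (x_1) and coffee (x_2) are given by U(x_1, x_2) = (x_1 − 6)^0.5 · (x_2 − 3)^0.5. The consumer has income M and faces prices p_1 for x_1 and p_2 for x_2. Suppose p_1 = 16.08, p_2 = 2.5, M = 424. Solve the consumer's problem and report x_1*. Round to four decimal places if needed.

x_1* = 15.9509

Substituting into the budget: x_1* = 6 + 0.5·(M − 6·p_1 − 3·p_2)/p_1, and x_2* = 3 + 0.5·(…)/p_2.
Discretionary income = 424 − 6·16.08 − 3·2.5 = 320.02; x_1* = 6 + 0.5·320.02/16.08 = 15.9509.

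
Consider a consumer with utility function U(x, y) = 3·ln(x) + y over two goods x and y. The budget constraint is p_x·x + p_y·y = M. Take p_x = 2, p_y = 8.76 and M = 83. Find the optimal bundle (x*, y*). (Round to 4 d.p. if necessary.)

x* = 13.14, y* = 6.4749

Set MRS = p_x/p_y: (3/x)/1 = p_x/p_y.
So x*(p_x,p_y) = 3·p_y/p_x, independent of income; and y* = (M − 3·p_y)/p_y.
At the given prices: x* = 3·8.76/2 = 13.14, and y* = 6.4749.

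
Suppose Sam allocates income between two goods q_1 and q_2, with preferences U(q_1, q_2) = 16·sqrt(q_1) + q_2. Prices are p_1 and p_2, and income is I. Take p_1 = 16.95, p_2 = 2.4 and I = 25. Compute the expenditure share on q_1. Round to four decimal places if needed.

MU_q_1 = 8/√q_1, MU_q_2 = 1. Tangency: 8/√q_1 = p_1/p_2.
Thus q_1* = (8·p_2/p_1)² — independent of I — with the rest of income spent on q_2.
Plugging in: q_1* = (8·2.4/16.95)² = 1.2831, q_2* = 1.3547.
Expenditure on q_1: 16.95·1.2831 = 21.7487; share = 0.8699.

share on q_1 = 0.8699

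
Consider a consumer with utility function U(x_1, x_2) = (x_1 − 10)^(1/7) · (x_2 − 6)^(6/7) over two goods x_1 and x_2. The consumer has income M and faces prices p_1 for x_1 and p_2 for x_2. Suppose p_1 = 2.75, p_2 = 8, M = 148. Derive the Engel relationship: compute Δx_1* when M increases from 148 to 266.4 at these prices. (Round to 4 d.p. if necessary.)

Δx_1* = 6.1506

After buying the subsistence bundle (10, 6), a share 1/7 of the remaining income goes to x_1: x_1* = 10 + 1/7·(M − 10p_1 − 6p_2)/p_1.
Discretionary income = 148 − 10·2.75 − 6·8 = 72.5; x_1* = 10 + 1/7·72.5/2.75 = 13.7662.
At M' = 266.4: x_1* = 19.9169. Change: 19.9169 − 13.7662 = 6.1506.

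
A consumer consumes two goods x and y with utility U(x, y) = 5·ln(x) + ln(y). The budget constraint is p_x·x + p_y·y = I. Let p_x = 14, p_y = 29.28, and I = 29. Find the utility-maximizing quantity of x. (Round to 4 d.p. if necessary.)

MU_x/MU_y = (5·y)/(x); tangency sets this equal to p_x/p_y.
So 5·p_y·y = p_x·x; combined with the budget, a share 5/6 of income goes to x.
Demand: x*(p_x,p_y,I) = 5/6·I/p_x and y* = 1/6·I/p_y.
At p_x=14, p_y=29.28, I=29: x* = 5/6·29/14 = 1.7262.

x* = 1.7262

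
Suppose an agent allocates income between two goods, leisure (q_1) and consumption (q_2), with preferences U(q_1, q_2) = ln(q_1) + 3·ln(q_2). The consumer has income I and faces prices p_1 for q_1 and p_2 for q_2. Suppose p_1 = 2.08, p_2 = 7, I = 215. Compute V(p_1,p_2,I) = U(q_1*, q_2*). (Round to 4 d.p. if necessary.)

MU_q_1/MU_q_2 = (q_2)/(3·q_1); tangency sets this equal to p_1/p_2.
So p_2·q_2 = 3·p_1·q_1; combined with the budget, a share 0.25 of income goes to q_1.
Demand: q_1*(p_1,p_2,I) = 0.25·I/p_1 and q_2* = 0.75·I/p_2.
At p_1=2.08, p_2=7, I=215: q_1* = 0.25·215/2.08 = 25.8413, q_2* = 23.0357.
Utility at the optimum: U(25.8413, 23.0357) = 12.6631.

V = 12.6631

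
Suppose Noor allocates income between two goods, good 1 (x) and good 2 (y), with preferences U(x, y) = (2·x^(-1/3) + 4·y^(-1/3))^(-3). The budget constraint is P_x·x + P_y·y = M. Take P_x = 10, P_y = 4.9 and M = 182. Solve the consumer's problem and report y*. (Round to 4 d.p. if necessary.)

With the ratio pinned down, the budget gives x* = M/(P_x + P_y·(y/x)) and y* = (y/x)·x*.
Numerically y/x = 2.87161, so x* = 182/(10 + 4.9·2.87161) = 7.561 and y* = 2.87161·7.561 = 21.7122.

y* = 21.7122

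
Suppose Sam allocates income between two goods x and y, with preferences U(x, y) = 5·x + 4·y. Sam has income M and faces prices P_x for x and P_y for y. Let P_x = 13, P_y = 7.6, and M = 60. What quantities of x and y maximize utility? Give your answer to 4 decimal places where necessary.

x* = 0, y* = 7.8947

y gives more utility per dollar, so spend all income on y: y* = M/P_y, x* = 0.
Numerically: x* = 0, y* = 7.8947.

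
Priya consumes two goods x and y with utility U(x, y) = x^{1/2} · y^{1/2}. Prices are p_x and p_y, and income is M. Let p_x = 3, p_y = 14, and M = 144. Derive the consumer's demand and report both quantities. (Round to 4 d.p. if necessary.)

x* = 24, y* = 5.1429

The MRS is y/x. Set MRS = p_x/p_y.
So 0.5·p_y·y = 0.5·p_x·x; combined with the budget, a share 0.5 of income goes to x.
Demand: x*(p_x,p_y,M) = 0.5·M/p_x and y* = 0.5·M/p_y.
At p_x=3, p_y=14, M=144: x* = 0.5·144/3 = 24, y* = 5.1429.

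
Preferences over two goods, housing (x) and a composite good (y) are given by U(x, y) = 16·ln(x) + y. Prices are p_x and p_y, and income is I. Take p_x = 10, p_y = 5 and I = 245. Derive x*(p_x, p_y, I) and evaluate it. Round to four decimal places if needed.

x* = 8

So x*(p_x,p_y) = 16·p_y/p_x, independent of income; and y* = (I − 16·p_y)/p_y.
At the given prices: x* = 16·5/10 = 8.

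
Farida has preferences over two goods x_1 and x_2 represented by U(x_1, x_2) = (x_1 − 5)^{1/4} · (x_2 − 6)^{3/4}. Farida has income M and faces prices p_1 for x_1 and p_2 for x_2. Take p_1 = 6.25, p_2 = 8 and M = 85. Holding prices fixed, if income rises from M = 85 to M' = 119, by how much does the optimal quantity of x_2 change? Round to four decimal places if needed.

Let x_1' = x_1−5, x_2' = x_2−6. MRS = (1/3)·x_2'/x_1' = p_1/p_2.
After buying the subsistence bundle (5, 6), a share 0.25 of the remaining income goes to x_1: x_1* = 5 + 0.25·(M − 5p_1 − 6p_2)/p_1.
Discretionary income = 85 − 5·6.25 − 6·8 = 5.75; x_2* = 6 + 0.75·5.75/8 = 6.5391.
At M' = 119: x_2* = 9.7266. Change: 9.7266 − 6.5391 = 3.1875.

Δx_2* = 3.1875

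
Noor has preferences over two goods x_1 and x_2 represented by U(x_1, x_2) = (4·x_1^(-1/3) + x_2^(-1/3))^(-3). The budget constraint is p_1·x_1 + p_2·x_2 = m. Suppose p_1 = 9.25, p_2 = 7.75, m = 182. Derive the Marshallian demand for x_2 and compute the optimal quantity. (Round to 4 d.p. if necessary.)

MU_x_1 ∝ 4·x_1^(-4/3), MU_x_2 ∝ x_2^(-4/3), so MRS = 4·(x_2/x_1)^(4/3) = p_1/p_2.
Hence x_2/x_1 = ((1/4)·p_1/p_2)^(1/(4/3)), i.e. raised to the 0.75 power.
With the ratio pinned down, the budget gives x_1* = m/(p_1 + p_2·(x_2/x_1)) and x_2* = (x_2/x_1)·x_1*.
Numerically x_2/x_1 = 0.403724, so x_1* = 182/(9.25 + 7.75·0.403724) = 14.7025 and x_2* = 0.403724·14.7025 = 5.9358.

x_2* = 5.9358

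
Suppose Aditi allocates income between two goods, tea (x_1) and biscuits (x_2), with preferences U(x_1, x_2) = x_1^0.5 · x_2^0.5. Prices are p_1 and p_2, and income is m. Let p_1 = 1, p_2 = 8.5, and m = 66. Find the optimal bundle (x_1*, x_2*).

Tangency: MRS = x_2/x_1 = p_1/p_2.
Rearranging, p_2·x_2 = p_1·x_1. Substituting into the budget gives p_1·x_1·(1 + 1) = m.
Demand: x_1*(p_1,p_2,m) = 0.5·m/p_1 and x_2* = 0.5·m/p_2.
At p_1=1, p_2=8.5, m=66: x_1* = 0.5·66/1 = 33, x_2* = 3.8824.

x_1* = 33, x_2* = 3.8824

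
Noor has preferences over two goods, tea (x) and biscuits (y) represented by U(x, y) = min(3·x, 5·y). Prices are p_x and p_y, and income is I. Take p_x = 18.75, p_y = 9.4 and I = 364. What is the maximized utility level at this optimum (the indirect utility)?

V = 44.7724

Here 5·18.75 + 3·9.4 = 121.95, giving x* = 14.9241 and y* = 8.9545.
Utility at the optimum: U(14.9241, 8.9545) = 44.7724.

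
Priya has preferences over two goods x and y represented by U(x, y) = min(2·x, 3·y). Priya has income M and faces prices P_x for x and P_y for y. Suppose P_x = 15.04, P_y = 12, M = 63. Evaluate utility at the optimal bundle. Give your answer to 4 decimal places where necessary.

V = 5.4688

With perfect complements, no substitution: consume in ratio x:y = 3:2.
Budget: P_x·x + P_y·(2/3)·x = M, so (3·P_x + 2·P_y)·x = 3·M.
Demand: x*(P_x,P_y,M) = 3·M/(3·P_x + 2·P_y), y* = 2·M/(3·P_x + 2·P_y).
Here 3·15.04 + 2·12 = 69.12, giving x* = 2.7344 and y* = 1.8229.
Utility at the optimum: U(2.7344, 1.8229) = 5.4688.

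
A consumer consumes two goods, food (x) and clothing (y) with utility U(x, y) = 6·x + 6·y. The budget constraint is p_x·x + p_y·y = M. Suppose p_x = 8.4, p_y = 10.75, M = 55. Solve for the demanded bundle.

Perfect substitutes: compare marginal utility per dollar. 6/p_x vs 6/p_y → 0.7143 vs 0.5581.
x gives more utility per dollar, so spend all income on x: x* = M/p_x, y* = 0.
Numerically: x* = 6.5476, y* = 0.

x* = 6.5476, y* = 0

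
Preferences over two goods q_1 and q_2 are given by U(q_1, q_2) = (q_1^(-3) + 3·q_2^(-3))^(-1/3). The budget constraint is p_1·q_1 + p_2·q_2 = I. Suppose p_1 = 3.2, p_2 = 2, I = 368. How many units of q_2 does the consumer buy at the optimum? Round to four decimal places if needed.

From the CES first-order condition, (1/3)·(q_2/q_1)^(4) = p_1/p_2.
Solve for the ratio: q_2/q_1 = [3·p_1/p_2]^(0.25).
With the ratio pinned down, the budget gives q_1* = I/(p_1 + p_2·(q_2/q_1)) and q_2* = (q_2/q_1)·q_1*.
Numerically q_2/q_1 = 1.480166, so q_1* = 368/(3.2 + 2·1.480166) = 59.737 and q_2* = 1.480166·59.737 = 88.4207.

q_2* = 88.4207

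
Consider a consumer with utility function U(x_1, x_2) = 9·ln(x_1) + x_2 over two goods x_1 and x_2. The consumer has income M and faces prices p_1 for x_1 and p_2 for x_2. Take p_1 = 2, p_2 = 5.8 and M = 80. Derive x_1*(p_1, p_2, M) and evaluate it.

MU_x_1 = 9/x_1, MU_x_2 = 1. Tangency: 9/x_1 = p_1/p_2.
So x_1*(p_1,p_2) = 9·p_2/p_1, independent of income; and x_2* = (M − 9·p_2)/p_2.
At the given prices: x_1* = 9·5.8/2 = 26.1.

x_1* = 26.1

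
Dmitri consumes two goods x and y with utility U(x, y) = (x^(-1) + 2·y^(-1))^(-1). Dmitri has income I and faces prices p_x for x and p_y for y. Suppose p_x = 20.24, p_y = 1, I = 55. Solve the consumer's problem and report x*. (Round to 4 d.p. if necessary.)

From the CES first-order condition, (1/2)·(y/x)^(2) = p_x/p_y.
Solve for the ratio: y/x = [2·p_x/p_y]^(0.5).
With the ratio pinned down, the budget gives x* = I/(p_x + p_y·(y/x)) and y* = (y/x)·x*.
Numerically y/x = 6.362389, so x* = 55/(20.24 + 1·6.362389) = 2.0675.

x* = 2.0675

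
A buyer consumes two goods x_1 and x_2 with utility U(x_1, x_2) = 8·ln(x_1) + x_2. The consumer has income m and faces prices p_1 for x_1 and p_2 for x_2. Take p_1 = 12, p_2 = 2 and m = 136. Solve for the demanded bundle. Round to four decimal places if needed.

x_1* = 1.3333, x_2* = 60

MU_x_1 = 8/x_1, MU_x_2 = 1. Tangency: 8/x_1 = p_1/p_2.
So x_1*(p_1,p_2) = 8·p_2/p_1, independent of income; and x_2* = (m − 8·p_2)/p_2.
At the given prices: x_1* = 8·2/12 = 1.3333, and x_2* = 60.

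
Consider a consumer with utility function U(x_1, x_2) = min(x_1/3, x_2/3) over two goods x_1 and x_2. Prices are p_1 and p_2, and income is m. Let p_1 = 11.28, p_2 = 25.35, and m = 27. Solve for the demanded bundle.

Leontief preferences: the optimum is at the kink where x_1/3 = x_2/3, i.e. x_2 = x_1.
Budget: p_1·x_1 + p_2·x_1 = m, so (3·p_1 + 3·p_2)·x_1 = 3·m.
Demand: x_1*(p_1,p_2,m) = 3·m/(3·p_1 + 3·p_2), x_2* = 3·m/(3·p_1 + 3·p_2).
Here 3·11.28 + 3·25.35 = 109.89, giving x_1* = 0.7371 and x_2* = 0.7371.

x_1* = 0.7371, x_2* = 0.7371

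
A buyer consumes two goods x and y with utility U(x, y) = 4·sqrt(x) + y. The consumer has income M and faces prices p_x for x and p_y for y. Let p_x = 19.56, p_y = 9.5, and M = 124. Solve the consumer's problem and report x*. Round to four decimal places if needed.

Solve: √x = 2·p_y/p_x, so x*(p_x,p_y) = (2·p_y/p_x)², and y* = (M − p_x·x*)/p_y.
Plugging in: x* = (2·9.5/19.56)² = 0.9436.

x* = 0.9436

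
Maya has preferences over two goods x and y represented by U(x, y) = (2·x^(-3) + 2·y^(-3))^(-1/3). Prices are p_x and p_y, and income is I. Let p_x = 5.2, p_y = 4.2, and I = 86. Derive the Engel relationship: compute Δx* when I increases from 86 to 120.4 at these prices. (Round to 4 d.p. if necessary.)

Δx* = 3.572

Substitute y = (y/x)·x into the budget: x* = I/(p_x + p_y·(y/x)).
Numerically y/x = 1.054845, so x* = 86/(5.2 + 4.2·1.054845) = 8.9301.
At I' = 120.4: x* = 12.5021. Change: 12.5021 − 8.9301 = 3.572.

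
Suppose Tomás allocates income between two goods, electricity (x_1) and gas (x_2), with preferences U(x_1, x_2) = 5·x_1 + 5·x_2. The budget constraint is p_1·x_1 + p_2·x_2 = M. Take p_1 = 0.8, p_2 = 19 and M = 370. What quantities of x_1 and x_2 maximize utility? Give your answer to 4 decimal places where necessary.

Numerically: x_1* = 462.5, x_2* = 0.

x_1* = 462.5, x_2* = 0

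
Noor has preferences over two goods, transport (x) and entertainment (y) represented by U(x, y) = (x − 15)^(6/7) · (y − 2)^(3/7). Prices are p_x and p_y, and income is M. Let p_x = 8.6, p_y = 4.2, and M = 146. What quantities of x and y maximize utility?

This is Cobb-Douglas in (x−15, y−2): tangency gives 6/7·p_y·(y−2) = 3/7·p_x·(x−15).
Substituting into the budget: x* = 15 + 2/3·(M − 15·p_x − 2·p_y)/p_x, and y* = 2 + 1/3·(…)/p_y.
Discretionary income = 146 − 15·8.6 − 2·4.2 = 8.6; x* = 15 + 2/3·8.6/8.6 = 15.6667; y* = 2 + 1/3·8.6/4.2 = 2.6825.

x* = 15.6667, y* = 2.6825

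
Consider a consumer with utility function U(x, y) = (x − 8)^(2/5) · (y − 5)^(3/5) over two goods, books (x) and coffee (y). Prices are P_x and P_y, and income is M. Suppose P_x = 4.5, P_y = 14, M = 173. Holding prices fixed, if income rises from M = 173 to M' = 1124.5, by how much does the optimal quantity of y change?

Let x' = x−8, y' = y−5. MRS = (2/3)·y'/x' = P_x/P_y.
Substituting into the budget: x* = 8 + 0.4·(M − 8·P_x − 5·P_y)/P_x, and y* = 5 + 0.6·(…)/P_y.
Discretionary income = 173 − 8·4.5 − 5·14 = 67; y* = 5 + 0.6·67/14 = 7.8714.
At M' = 1124.5: y* = 48.65. Change: 48.65 − 7.8714 = 40.7786.

Δy* = 40.7786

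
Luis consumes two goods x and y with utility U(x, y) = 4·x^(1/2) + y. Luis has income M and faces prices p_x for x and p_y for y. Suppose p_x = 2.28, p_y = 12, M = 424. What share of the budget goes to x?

Utility is quasi-linear in y; the FOC for x is 2/√x = p_x/p_y.
Thus x* = (2·p_y/p_x)² — independent of M — with the rest of income spent on y.
Plugging in: x* = (2·12/2.28)² = 110.8033, y* = 14.2807.
Expenditure on x: 2.28·110.8033 = 252.6316; share = 0.5958.

share on x = 0.5958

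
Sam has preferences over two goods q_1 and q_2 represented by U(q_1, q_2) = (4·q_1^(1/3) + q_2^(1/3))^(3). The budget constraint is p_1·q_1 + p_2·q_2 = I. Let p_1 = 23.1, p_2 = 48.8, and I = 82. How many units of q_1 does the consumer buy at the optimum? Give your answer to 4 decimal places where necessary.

q_1* = 3.2687

MU_q_1 ∝ 4·q_1^(-2/3), MU_q_2 ∝ q_2^(-2/3), so MRS = 4·(q_2/q_1)^(2/3) = p_1/p_2.
Solve for the ratio: q_2/q_1 = [(1/4)·p_1/p_2]^(1.5).
Substitute q_2 = (q_2/q_1)·q_1 into the budget: q_1* = I/(p_1 + p_2·(q_2/q_1)).
Numerically q_2/q_1 = 0.04071, so q_1* = 82/(23.1 + 48.8·0.04071) = 3.2687.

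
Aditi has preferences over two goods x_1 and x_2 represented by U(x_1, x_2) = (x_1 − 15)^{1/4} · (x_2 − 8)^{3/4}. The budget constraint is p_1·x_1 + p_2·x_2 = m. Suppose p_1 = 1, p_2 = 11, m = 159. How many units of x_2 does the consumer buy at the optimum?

After buying the subsistence bundle (15, 8), a share 0.25 of the remaining income goes to x_1: x_1* = 15 + 0.25·(m − 15p_1 − 8p_2)/p_1.
Discretionary income = 159 − 15·1 − 8·11 = 56; x_2* = 8 + 0.75·56/11 = 11.8182.

x_2* = 11.8182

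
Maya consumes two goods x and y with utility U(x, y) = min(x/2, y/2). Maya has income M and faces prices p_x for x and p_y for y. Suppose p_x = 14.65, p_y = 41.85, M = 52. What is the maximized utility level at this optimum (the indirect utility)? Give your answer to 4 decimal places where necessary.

Leontief preferences: the optimum is at the kink where x/2 = y/2, i.e. y = x.
Budget: p_x·x + p_y·x = M, so (2·p_x + 2·p_y)·x = 2·M.
Demand: x*(p_x,p_y,M) = 2·M/(2·p_x + 2·p_y), y* = 2·M/(2·p_x + 2·p_y).
Here 2·14.65 + 2·41.85 = 113, giving x* = 0.9204 and y* = 0.9204.
Utility at the optimum: U(0.9204, 0.9204) = 0.4602.

V = 0.4602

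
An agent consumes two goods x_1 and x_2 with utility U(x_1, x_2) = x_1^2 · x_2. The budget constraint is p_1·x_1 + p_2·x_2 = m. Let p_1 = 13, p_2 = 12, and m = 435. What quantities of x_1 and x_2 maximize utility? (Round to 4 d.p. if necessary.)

x_1* = 22.3077, x_2* = 12.0833

MU_x_1/MU_x_2 = (2·x_2)/(x_1); tangency sets this equal to p_1/p_2.
So 2·p_2·x_2 = p_1·x_1; combined with the budget, a share 2/3 of income goes to x_1.
Demand: x_1*(p_1,p_2,m) = 2/3·m/p_1 and x_2* = 1/3·m/p_2.
At p_1=13, p_2=12, m=435: x_1* = 2/3·435/13 = 22.3077, x_2* = 12.0833.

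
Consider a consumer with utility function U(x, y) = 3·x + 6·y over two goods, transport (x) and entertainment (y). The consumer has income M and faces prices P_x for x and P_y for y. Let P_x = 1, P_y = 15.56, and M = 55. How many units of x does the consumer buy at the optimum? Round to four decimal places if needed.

x gives more utility per dollar, so spend all income on x: x* = M/P_x, y* = 0.
Numerically: x* = 55, y* = 0.

x* = 55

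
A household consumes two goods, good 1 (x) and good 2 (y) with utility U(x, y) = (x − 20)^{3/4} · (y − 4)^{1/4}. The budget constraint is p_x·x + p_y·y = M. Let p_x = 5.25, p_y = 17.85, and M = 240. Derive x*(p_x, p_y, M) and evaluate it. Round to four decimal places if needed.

Discretionary income = 240 − 20·5.25 − 4·17.85 = 63.6; x* = 20 + 0.75·63.6/5.25 = 29.0857.

x* = 29.0857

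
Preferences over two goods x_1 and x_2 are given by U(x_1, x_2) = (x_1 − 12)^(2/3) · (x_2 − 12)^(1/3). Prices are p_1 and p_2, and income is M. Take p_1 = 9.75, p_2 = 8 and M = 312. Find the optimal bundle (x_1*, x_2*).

x_1* = 18.7692, x_2* = 16.125

MRS = 2·(x_2−12)/(x_1−12). Tangency with p_1/p_2 gives x_2−12 = (1/2)·(p_1/p_2)·(x_1−12).
Substituting into the budget: x_1* = 12 + 2/3·(M − 12·p_1 − 12·p_2)/p_1, and x_2* = 12 + 1/3·(…)/p_2.
Discretionary income = 312 − 12·9.75 − 12·8 = 99; x_1* = 12 + 2/3·99/9.75 = 18.7692; x_2* = 12 + 1/3·99/8 = 16.125.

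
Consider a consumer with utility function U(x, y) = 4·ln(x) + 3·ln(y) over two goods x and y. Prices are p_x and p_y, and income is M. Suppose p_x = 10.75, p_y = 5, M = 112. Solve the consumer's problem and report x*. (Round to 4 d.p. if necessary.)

MU_x/MU_y = (4·y)/(3·x); tangency sets this equal to p_x/p_y.
Rearranging, p_y·y = (3/4)·p_x·x. Substituting into the budget gives p_x·x·(1 + (3/4)) = M.
Demand: x*(p_x,p_y,M) = 4/7·M/p_x and y* = 3/7·M/p_y.
At p_x=10.75, p_y=5, M=112: x* = 4/7·112/10.75 = 5.9535.

x* = 5.9535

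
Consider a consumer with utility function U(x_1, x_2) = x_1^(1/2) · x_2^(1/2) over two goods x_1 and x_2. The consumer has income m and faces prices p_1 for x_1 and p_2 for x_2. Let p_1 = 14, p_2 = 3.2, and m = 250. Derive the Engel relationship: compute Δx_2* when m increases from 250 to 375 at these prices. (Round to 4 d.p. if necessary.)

Demand: x_1*(p_1,p_2,m) = 0.5·m/p_1 and x_2* = 0.5·m/p_2.
At p_1=14, p_2=3.2, m=250: x_2* = 0.5·250/3.2 = 39.0625.
At m' = 375: x_2* = 58.5938. Change: 58.5938 − 39.0625 = 19.5312.

Δx_2* = 19.5312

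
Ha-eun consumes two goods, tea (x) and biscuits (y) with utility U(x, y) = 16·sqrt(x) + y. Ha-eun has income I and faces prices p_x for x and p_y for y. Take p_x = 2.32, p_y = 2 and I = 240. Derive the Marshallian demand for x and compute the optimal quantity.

Plugging in: x* = (8·2/2.32)² = 47.5624.

x* = 47.5624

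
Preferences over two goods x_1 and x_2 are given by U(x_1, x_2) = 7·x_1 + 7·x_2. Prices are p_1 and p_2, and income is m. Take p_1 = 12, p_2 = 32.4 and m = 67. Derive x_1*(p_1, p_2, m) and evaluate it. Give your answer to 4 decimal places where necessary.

x_1 gives more utility per dollar, so spend all income on x_1: x_1* = m/p_1, x_2* = 0.
Numerically: x_1* = 5.5833, x_2* = 0.

x_1* = 5.5833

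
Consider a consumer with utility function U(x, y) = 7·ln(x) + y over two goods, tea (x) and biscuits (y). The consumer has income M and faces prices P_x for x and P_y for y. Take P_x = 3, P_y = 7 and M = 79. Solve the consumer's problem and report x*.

MU_x = 7/x, MU_y = 1. Tangency: 7/x = P_x/P_y.
So x*(P_x,P_y) = 7·P_y/P_x, independent of income; and y* = (M − 7·P_y)/P_y.
At the given prices: x* = 7·7/3 = 16.3333.

x* = 16.3333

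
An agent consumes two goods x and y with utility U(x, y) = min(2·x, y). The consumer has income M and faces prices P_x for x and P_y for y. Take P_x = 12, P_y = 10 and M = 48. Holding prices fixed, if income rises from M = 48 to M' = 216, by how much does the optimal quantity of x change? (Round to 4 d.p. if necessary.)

Δx* = 5.25

Leontief preferences: the optimum is at the kink where x/1 = y/2, i.e. y = 2·x.
Budget: P_x·x + P_y·2·x = M, so (P_x + 2·P_y)·x = M.
Demand: x*(P_x,P_y,M) = M/(P_x + 2·P_y), y* = 2·M/(P_x + 2·P_y).
Here 12 + 2·10 = 32, giving x* = 1.5.
At M' = 216: x* = 6.75. Change: 6.75 − 1.5 = 5.25.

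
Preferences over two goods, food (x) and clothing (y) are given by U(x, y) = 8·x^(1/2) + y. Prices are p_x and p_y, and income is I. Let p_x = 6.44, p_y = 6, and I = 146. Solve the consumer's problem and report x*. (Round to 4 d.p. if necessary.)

Thus x* = (4·p_y/p_x)² — independent of I — with the rest of income spent on y.
Plugging in: x* = (4·6/6.44)² = 13.8884.

x* = 13.8884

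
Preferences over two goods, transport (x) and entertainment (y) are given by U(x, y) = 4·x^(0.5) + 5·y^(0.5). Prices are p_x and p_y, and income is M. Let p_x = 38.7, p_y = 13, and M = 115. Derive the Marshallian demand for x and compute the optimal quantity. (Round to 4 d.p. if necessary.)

From the CES first-order condition, (4/5)·(y/x)^(0.5) = p_x/p_y.
Solve for the ratio: y/x = [(5/4)·p_x/p_y]^(2).
With the ratio pinned down, the budget gives x* = M/(p_x + p_y·(y/x)) and y* = (y/x)·x*.
Numerically y/x = 13.846986, so x* = 115/(38.7 + 13·13.846986) = 0.5258.

x* = 0.5258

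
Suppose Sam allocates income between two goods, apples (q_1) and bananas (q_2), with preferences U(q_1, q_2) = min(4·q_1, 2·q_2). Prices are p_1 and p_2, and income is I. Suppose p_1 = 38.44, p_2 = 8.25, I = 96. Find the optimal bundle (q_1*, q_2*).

q_1* = 1.7474, q_2* = 3.4947

Leontief preferences: the optimum is at the kink where q_1/2 = q_2/4, i.e. q_2 = 2·q_1.
Budget: p_1·q_1 + p_2·2·q_1 = I, so (2·p_1 + 4·p_2)·q_1 = 2·I.
Demand: q_1*(p_1,p_2,I) = 2·I/(2·p_1 + 4·p_2), q_2* = 4·I/(2·p_1 + 4·p_2).
Here 2·38.44 + 4·8.25 = 109.88, giving q_1* = 1.7474 and q_2* = 3.4947.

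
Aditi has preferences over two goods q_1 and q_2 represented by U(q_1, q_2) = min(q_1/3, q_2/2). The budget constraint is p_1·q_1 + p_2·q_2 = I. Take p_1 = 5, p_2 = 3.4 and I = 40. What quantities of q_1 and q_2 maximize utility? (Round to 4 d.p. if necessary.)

With perfect complements, no substitution: consume in ratio q_1:q_2 = 3:2.
Budget: p_1·q_1 + p_2·(2/3)·q_1 = I, so (3·p_1 + 2·p_2)·q_1 = 3·I.
Demand: q_1*(p_1,p_2,I) = 3·I/(3·p_1 + 2·p_2), q_2* = 2·I/(3·p_1 + 2·p_2).
Here 3·5 + 2·3.4 = 21.8, giving q_1* = 5.5046 and q_2* = 3.6697.

q_1* = 5.5046, q_2* = 3.6697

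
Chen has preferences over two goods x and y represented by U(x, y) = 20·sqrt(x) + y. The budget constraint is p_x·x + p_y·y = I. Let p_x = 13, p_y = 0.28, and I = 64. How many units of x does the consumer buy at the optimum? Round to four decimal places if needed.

Thus x* = (10·p_y/p_x)² — independent of I — with the rest of income spent on y.
Plugging in: x* = (10·0.28/13)² = 0.0464.

x* = 0.0464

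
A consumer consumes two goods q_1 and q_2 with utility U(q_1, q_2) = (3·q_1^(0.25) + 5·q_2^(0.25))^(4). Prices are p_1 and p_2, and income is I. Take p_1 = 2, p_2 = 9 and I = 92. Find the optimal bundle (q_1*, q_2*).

q_1* = 20.9385, q_2* = 5.5692

Substitute q_2 = (q_2/q_1)·q_1 into the budget: q_1* = I/(p_1 + p_2·(q_2/q_1)).
Numerically q_2/q_1 = 0.26598, so q_1* = 92/(2 + 9·0.26598) = 20.9385 and q_2* = 0.26598·20.9385 = 5.5692.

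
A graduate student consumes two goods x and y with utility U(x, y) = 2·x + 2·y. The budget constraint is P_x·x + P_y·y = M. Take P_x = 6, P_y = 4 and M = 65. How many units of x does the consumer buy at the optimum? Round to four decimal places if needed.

Numerically: x* = 0, y* = 16.25.

x* = 0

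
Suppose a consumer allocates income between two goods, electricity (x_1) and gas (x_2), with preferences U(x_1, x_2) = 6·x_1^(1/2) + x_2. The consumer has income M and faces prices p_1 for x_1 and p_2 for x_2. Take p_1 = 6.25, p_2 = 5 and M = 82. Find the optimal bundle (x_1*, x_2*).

Utility is quasi-linear in x_2; the FOC for x_1 is 3/√x_1 = p_1/p_2.
Solve: √x_1 = 3·p_2/p_1, so x_1*(p_1,p_2) = (3·p_2/p_1)², and x_2* = (M − p_1·x_1*)/p_2.
Plugging in: x_1* = (3·5/6.25)² = 5.76, x_2* = 9.2.

x_1* = 5.76, x_2* = 9.2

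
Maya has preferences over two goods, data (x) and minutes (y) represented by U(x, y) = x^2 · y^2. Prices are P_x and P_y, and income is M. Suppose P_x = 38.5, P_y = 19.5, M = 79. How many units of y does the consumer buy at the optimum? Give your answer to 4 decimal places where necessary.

MU_x/MU_y = (2·y)/(2·x); tangency sets this equal to P_x/P_y.
So 2·P_y·y = 2·P_x·x; combined with the budget, a share 0.5 of income goes to x.
Demand: x*(P_x,P_y,M) = 0.5·M/P_x and y* = 0.5·M/P_y.
At P_x=38.5, P_y=19.5, M=79: y* = 0.5·79/19.5 = 2.0256.

y* = 2.0256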